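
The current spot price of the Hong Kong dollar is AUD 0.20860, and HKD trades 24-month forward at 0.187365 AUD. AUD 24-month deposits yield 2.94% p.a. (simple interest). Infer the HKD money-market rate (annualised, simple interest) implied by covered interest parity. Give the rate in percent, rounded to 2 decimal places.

T = 2 years.
By CIP, F/S equals the AUD-to-HKD growth ratio: 0.187365/0.2086 = 0.8982023.
The AUD side grows by 1 + 0.0294×2 = 1.058800.
Hence g_HKD = 1.178799.
(1.178799 − 1)/T = 0.089399, i.e. 8.94%.

8.94%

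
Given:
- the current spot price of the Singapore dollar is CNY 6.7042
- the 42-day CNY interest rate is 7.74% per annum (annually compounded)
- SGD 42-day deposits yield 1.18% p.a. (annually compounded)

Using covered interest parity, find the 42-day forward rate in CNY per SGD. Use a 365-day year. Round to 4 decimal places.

T = 42/365 years.
Growth of 1 CNY over T: (1 + 0.0774)^(42/365) = 1.0086153.
SGD accumulates by (1 + 0.0118)^(42/365) = 1.0013508.
CIP: F = S · (grow CNY)/(grow SGD) = 6.7042 × 1.0086153/1.0013508 = 6.752837 CNY per SGD.

6.7528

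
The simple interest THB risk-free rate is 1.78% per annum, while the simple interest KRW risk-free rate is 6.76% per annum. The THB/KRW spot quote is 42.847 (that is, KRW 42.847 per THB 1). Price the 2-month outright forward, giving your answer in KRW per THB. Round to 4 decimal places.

43.2016

T = 2/12 years.
Growth of 1 KRW over T: 1 + 0.0676×2/12 = 1.01126667.
THB accumulates by 1 + 0.0178×2/12 = 1.00296667.
Forward (KRW per THB) = 42.847 × 1.01126667 / 1.00296667 = 43.201578.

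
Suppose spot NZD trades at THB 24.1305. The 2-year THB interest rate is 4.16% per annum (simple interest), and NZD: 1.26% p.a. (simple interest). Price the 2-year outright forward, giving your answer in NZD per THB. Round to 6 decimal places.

T = 2 years.
THB accumulates by 1 + 0.0416×2 = 1.083200.
NZD accumulates by 1 + 0.0126×2 = 1.025200.
CIP: F = S · (grow THB)/(grow NZD) = 24.1305 × 1.083200/1.025200 = 25.49567 THB per NZD.
Invert for NZD per THB: 1 / 25.49567 = 0.039222.

0.039222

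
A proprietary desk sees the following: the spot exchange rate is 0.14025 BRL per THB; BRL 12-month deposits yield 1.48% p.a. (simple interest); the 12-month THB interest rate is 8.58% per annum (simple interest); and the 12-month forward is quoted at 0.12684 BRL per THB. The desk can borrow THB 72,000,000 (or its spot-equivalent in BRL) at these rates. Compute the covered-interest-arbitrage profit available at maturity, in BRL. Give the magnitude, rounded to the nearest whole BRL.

T = 1 year.
Keep in THB, deliver into the forward: 72,000,000·1.085800·0.12684 = BRL 9,916,046.78.
Swap to BRL now, deposit: 72,000,000·0.14025·1.014800 = BRL 10,247,450.40.
The quoted forward undervalues THB, so borrow THB, convert to BRL at spot, deposit the BRL at 1.48%, and buy THB forward at 0.12684 to cover the loan.
Arbitrage profit = |9,916,046.78 − 10,247,450.40| = BRL 331,404.

BRL 331,404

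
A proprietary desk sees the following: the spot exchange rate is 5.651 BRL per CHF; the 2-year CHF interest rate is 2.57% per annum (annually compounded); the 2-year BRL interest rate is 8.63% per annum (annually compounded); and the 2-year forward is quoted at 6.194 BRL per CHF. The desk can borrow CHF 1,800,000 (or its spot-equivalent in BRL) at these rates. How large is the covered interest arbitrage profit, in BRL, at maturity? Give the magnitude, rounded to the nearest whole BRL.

BRL 273,576

T = 2 years.
Route A — deposit CHF, sell forward: 1,800,000 × 1.05206049 × 6.194 = BRL 11,729,632.82.
Route B — convert at spot, deposit BRL: 1,800,000 × 5.651 × 1.18004769 = BRL 12,003,209.09.
The quoted forward undervalues CHF, so borrow CHF, convert to BRL at spot, deposit the BRL at 8.63%, and buy CHF forward at 6.194 to cover the loan.
The gap between the two covered legs is BRL 273,576.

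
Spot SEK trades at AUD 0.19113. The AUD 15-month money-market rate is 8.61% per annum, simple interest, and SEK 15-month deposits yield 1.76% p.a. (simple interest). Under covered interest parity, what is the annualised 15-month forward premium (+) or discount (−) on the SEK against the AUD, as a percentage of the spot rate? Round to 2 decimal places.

T = 15/12 years.
CIP forward (AUD per SEK) = 0.19113 × 1.107625/1.022000 = 0.20714322.
Annualised premium = (F − S)/S × (1/T) = (0.20714322 − 0.19113)/0.19113 ÷ (15/12) = 6.70%.

+6.70%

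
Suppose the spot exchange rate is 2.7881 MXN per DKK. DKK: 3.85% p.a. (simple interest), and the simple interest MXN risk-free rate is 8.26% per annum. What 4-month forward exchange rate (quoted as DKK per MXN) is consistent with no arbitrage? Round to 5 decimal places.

0.35354

T = 4/12 years.
Growth of 1 MXN over T: 1 + 0.0826×4/12 = 1.0275333.
DKK accumulates by 1 + 0.0385×4/12 = 1.0128333.
So F = 2.7881 × 1.0275333 / 1.0128333 = 2.828566 (MXN/DKK).
Quoted the other way: 1/2.828566 = 0.35354 DKK per MXN.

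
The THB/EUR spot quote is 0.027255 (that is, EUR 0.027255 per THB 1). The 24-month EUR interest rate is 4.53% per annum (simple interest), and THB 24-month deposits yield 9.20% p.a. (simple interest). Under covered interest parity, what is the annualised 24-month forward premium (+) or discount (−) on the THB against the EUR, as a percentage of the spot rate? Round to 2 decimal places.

T = 2 years.
F = S · g_EUR/g_THB = 0.027255 × 1.090600/1.184000 = 0.025104986.
(F − S)/S ÷ T = (0.025104986 − 0.027255)/0.027255/2 = -0.039443 → -3.94%.

-3.94%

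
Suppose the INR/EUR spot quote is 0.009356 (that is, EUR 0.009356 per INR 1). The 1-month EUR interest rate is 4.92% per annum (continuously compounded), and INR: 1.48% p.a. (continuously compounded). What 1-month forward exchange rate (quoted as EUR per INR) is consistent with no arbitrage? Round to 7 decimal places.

T = 1/12 years.
EUR accumulates by e^(0.0492×1/12) = 1.0041084.
Growth of 1 INR over T: e^(0.0148×1/12) = 1.0012341.
So F = 0.009356 × 1.0041084 / 1.0012341 = 0.009382859 (EUR/INR).

0.0093829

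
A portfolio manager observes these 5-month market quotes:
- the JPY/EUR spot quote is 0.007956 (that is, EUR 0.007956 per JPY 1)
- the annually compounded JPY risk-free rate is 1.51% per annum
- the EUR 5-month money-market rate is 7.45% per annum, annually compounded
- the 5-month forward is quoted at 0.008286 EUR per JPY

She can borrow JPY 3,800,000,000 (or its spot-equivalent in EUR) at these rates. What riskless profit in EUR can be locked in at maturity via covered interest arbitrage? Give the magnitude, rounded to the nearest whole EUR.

EUR 532,389

T = 5/12 years.
Invest the JPY and cover forward: 3,800,000,000 × 1.0062641758 × 0.008286 = EUR 31,684,038.85.
Convert at spot and invest in EUR: 3,800,000,000 × 0.007956 × 1.0303924669 = EUR 31,151,649.37.
The quoted forward overvalues JPY, so borrow EUR, buy JPY at spot, deposit the JPY at 1.51%, and sell the proceeds forward at 0.008286.
The gap between the two covered legs is EUR 532,389.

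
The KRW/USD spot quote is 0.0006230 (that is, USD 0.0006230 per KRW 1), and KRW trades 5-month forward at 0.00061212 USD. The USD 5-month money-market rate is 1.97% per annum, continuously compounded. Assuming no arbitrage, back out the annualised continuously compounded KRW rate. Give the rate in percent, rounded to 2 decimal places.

T = 5/12 years.
CIP gives F = S · g_USD/g_KRW, so g_USD/g_KRW = 0.00061212/0.000623 = 0.9825361.
The USD side grows by e^(0.0197×5/12) = 1.0082421.
That pins the KRW growth at 1.0261629.
r = ln(1.0261629)/(5/12) = 0.061984 → 6.20%.

6.20%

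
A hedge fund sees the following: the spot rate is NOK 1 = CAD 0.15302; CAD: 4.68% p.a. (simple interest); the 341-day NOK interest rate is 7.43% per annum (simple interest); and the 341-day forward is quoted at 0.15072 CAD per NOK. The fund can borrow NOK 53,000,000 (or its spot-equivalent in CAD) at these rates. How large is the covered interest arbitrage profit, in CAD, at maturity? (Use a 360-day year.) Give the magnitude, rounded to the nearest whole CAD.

T = 341/360 years.
Route A — deposit NOK, sell forward: 53,000,000 × 1.070378611 × 0.15072 = CAD 8,550,355.61.
Route B — convert at spot, deposit CAD: 53,000,000 × 0.15302 × 1.044330 = CAD 8,469,578.96.
The quoted forward overvalues NOK, so borrow CAD, buy NOK at spot, deposit the NOK at 7.43%, and sell the proceeds forward at 0.15072.
Profit = 8,550,355.61 − 8,469,578.96 = CAD 80,777.

CAD 80,777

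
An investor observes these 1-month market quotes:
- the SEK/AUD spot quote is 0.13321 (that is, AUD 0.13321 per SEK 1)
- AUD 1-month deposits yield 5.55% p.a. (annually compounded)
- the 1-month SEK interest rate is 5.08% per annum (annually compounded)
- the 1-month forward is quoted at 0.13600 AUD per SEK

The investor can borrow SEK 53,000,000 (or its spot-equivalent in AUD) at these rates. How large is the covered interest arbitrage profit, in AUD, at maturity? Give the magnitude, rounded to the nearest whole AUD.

AUD 145,845

T = 1/12 years.
Route A — deposit SEK, sell forward: 53,000,000 × 1.004137852 × 0.13600 = AUD 7,237,825.64.
Route B — convert at spot, deposit AUD: 53,000,000 × 0.13321 × 1.004511361 = AUD 7,091,980.80.
The quoted forward overvalues SEK, so borrow AUD, buy SEK at spot, deposit the SEK at 5.08%, and sell the proceeds forward at 0.13600.
Arbitrage profit = |7,237,825.64 − 7,091,980.80| = AUD 145,845.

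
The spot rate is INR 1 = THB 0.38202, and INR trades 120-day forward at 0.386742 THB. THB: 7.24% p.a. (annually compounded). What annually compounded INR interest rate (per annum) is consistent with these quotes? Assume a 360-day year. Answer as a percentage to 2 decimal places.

T = 120/360 years.
F/S = 0.386742/0.38202 = 1.0123606 = (growth of THB) / (growth of INR).
The THB side grows by (1 + 0.0724)^(120/360) = 1.0235733.
Hence g_INR = 1.0110758.
r = 1.0110758^(360/120) − 1 = 0.033597 → 3.36%.

3.36%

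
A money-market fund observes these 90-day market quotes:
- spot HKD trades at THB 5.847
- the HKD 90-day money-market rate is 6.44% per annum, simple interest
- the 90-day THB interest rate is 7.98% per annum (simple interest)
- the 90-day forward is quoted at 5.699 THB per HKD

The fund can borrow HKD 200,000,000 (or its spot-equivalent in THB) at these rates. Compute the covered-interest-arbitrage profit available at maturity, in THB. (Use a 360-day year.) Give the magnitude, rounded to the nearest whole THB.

THB 34,578,750

T = 90/360 years.
Route A — deposit HKD, sell forward: 200,000,000 × 1.016100 × 5.699 = THB 1,158,150,780.00.
Route B — convert at spot, deposit THB: 200,000,000 × 5.847 × 1.019950 = THB 1,192,729,530.00.
The quoted forward undervalues HKD, so borrow HKD, convert to THB at spot, deposit the THB at 7.98%, and buy HKD forward at 5.699 to cover the loan.
The gap between the two covered legs is THB 34,578,750.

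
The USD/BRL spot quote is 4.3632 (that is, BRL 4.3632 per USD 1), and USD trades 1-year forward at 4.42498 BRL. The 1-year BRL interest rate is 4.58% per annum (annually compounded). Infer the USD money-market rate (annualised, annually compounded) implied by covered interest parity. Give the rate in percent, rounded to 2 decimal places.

T = 1 year.
CIP gives F = S · g_BRL/g_USD, so g_BRL/g_USD = 4.42498/4.3632 = 1.0141593.
BRL growth factor: (1 + 0.0458)^1 = 1.045800.
That pins the USD growth at 1.0311989.
Annualise: 1.0311989^(1/1) − 1 = 0.031199 = 3.12%.

3.12%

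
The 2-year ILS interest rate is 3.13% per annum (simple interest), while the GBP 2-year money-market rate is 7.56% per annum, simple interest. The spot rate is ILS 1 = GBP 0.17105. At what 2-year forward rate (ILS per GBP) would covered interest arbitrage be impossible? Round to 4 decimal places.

T = 2 years.
GBP accumulates by 1 + 0.0756×2 = 1.151200.
ILS growth factor: 1 + 0.0313×2 = 1.062600.
CIP: F = S · (grow GBP)/(grow ILS) = 0.17105 × 1.151200/1.062600 = 0.1853122 GBP per ILS.
Invert for ILS per GBP: 1 / 0.1853122 = 5.3963.

5.3963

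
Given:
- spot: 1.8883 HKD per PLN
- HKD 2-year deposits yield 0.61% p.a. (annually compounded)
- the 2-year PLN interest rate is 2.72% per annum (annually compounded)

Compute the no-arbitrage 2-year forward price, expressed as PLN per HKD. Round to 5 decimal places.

T = 2 years.
HKD accumulates by (1 + 0.0061)^2 = 1.0122372.
Growth of 1 PLN over T: (1 + 0.0272)^2 = 1.0551398.
CIP: F = S · (grow HKD)/(grow PLN) = 1.8883 × 1.0122372/1.0551398 = 1.811521 HKD per PLN.
Quoted the other way: 1/1.811521 = 0.55202 PLN per HKD.

0.55202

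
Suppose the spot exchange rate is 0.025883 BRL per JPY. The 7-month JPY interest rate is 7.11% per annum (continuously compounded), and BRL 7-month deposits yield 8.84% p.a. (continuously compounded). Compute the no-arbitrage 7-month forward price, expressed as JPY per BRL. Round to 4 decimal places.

T = 7/12 years.
BRL growth factor: e^(0.0884×7/12) = 1.05291938.
JPY growth factor: e^(0.0711×7/12) = 1.0423471.
CIP: F = S · (grow BRL)/(grow JPY) = 0.025883 × 1.05291938/1.0423471 = 0.026145525 BRL per JPY.
Quoted the other way: 1/0.026145525 = 38.2475 JPY per BRL.

38.2475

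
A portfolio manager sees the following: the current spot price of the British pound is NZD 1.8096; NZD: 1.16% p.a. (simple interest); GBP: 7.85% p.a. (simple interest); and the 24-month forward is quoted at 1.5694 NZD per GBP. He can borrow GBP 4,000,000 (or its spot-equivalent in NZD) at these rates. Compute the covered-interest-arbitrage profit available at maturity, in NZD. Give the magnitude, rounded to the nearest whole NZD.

T = 2 years.
Invest the GBP and cover forward: 4,000,000 × 1.157000 × 1.5694 = NZD 7,263,183.20.
Convert at spot and invest in NZD: 4,000,000 × 1.8096 × 1.023200 = NZD 7,406,330.88.
The quoted forward undervalues GBP, so borrow GBP, convert to NZD at spot, deposit the NZD at 1.16%, and buy GBP forward at 1.5694 to cover the loan.
Profit = 7,406,330.88 − 7,263,183.20 = NZD 143,148.

NZD 143,148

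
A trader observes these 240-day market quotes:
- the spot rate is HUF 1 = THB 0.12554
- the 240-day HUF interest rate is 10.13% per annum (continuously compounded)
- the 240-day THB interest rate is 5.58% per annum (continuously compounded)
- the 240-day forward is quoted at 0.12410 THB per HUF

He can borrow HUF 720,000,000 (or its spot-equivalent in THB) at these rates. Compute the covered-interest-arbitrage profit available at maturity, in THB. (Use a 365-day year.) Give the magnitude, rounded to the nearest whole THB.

T = 240/365 years.
Invest the HUF and cover forward: 720,000,000 × 1.0688766308 × 0.12410 = THB 95,506,264.72.
Convert at spot and invest in THB: 720,000,000 × 0.12554 × 1.0373718122 = THB 93,766,793.26.
The quoted forward overvalues HUF, so borrow THB, buy HUF at spot, deposit the HUF at 10.13%, and sell the proceeds forward at 0.12410.
The gap between the two covered legs is THB 1,739,471.

THB 1,739,471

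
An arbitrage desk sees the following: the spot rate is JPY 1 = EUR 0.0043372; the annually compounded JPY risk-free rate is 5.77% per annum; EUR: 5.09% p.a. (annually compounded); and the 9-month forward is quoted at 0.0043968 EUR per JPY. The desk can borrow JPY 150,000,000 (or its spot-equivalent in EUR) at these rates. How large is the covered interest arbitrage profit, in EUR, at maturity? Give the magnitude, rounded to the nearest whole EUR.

EUR 12,599

T = 9/12 years.
Keep in JPY, deliver into the forward: 150,000,000·1.04297015·0.0043968 = EUR 687,859.67.
Swap to EUR now, deposit: 150,000,000·0.0043372·1.03793712 = EUR 675,261.13.
The quoted forward overvalues JPY, so borrow EUR, buy JPY at spot, deposit the JPY at 5.77%, and sell the proceeds forward at 0.0043968.
The gap between the two covered legs is EUR 12,599.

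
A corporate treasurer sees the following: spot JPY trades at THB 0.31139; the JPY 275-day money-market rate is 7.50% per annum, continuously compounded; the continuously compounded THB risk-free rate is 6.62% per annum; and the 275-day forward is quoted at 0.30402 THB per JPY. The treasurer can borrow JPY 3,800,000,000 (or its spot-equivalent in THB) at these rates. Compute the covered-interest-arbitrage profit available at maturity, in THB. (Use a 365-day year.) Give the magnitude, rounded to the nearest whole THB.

THB 21,360,155

T = 275/365 years.
Invest the JPY and cover forward: 3,800,000,000 × 1.058133862268 × 0.30402 = THB 1,222,436,655.87.
Convert at spot and invest in THB: 3,800,000,000 × 0.31139 × 1.0511414956 = THB 1,243,796,811.20.
The quoted forward undervalues JPY, so borrow JPY, convert to THB at spot, deposit the THB at 6.62%, and buy JPY forward at 0.30402 to cover the loan.
Profit = 1,243,796,811.20 − 1,222,436,655.87 = THB 21,360,155.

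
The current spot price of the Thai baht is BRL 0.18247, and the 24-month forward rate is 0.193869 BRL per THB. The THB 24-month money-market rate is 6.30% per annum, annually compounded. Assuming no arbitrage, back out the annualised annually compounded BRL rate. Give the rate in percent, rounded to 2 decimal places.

9.57%

T = 2 years.
CIP gives F = S · g_BRL/g_THB, so g_BRL/g_THB = 0.193869/0.18247 = 1.0624705.
THB growth factor: (1 + 0.0630)^2 = 1.129969.
So the BRL growth factor = 1.2005587.
Annualise: 1.2005587^(1/2) − 1 = 0.095700 = 9.57%.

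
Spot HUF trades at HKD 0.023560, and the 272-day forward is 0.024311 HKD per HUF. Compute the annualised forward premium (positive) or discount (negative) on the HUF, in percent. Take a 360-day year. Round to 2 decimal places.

+4.22%

T = 272/360 years.
Period premium: (0.024311 − 0.02356)/0.02356 = 0.0318761.
×(1/T) gives 4.22% p.a.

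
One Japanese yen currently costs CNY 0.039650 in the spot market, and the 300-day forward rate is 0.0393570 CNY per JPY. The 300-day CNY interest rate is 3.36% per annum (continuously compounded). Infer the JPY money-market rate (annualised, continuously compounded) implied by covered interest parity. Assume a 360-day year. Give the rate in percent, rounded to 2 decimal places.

4.25%

T = 300/360 years.
F/S = 0.039357/0.03965 = 0.9926103 = (growth of CNY) / (growth of JPY).
The CNY side grows by e^(0.0336×300/360) = 1.0283957.
That pins the JPY growth at 1.0360518.
r = ln(1.0360518)/(300/360) = 0.042501 → 4.25%.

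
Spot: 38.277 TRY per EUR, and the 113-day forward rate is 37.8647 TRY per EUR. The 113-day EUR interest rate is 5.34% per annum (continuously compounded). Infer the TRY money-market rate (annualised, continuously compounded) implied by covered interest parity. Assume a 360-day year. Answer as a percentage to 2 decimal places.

1.89%

T = 113/360 years.
F/S = 37.8647/38.277 = 0.9892285 = (growth of TRY) / (growth of EUR).
The EUR side grows by e^(0.0534×113/360) = 1.0169029.
That pins the TRY growth at 1.0059493.
Take logs: ln 1.0059493 / (113/360) = 0.018897, so 1.89%.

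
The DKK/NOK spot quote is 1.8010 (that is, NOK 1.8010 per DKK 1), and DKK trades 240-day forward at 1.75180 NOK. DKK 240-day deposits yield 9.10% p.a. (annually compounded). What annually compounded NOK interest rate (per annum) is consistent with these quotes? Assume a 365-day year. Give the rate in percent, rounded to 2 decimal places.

T = 240/365 years.
F/S = 1.7518/1.801 = 0.9726818 = (growth of NOK) / (growth of DKK).
The DKK side grows by (1 + 0.0910)^(240/365) = 1.0589393.
Hence g_NOK = 1.030011.
Annualise: 1.030011^(365/240) − 1 = 0.045997 = 4.60%.

4.60%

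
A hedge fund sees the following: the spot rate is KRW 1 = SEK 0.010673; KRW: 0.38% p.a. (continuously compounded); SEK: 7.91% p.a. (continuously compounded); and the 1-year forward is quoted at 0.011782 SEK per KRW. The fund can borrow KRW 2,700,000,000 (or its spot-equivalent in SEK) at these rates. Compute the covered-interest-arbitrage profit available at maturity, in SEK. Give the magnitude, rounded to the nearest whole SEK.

T = 1 year.
Route A — deposit KRW, sell forward: 2,700,000,000 × 1.0038072292 × 0.011782 = SEK 31,932,513.29.
Route B — convert at spot, deposit SEK: 2,700,000,000 × 0.010673 × 1.0823125479 = SEK 31,189,108.92.
The quoted forward overvalues KRW, so borrow SEK, buy KRW at spot, deposit the KRW at 0.38%, and sell the proceeds forward at 0.011782.
Profit = 31,932,513.29 − 31,189,108.92 = SEK 743,404.

SEK 743,404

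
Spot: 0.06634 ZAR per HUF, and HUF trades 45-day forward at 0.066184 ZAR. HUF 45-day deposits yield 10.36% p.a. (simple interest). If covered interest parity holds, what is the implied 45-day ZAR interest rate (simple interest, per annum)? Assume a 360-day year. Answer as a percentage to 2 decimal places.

T = 45/360 years.
CIP gives F = S · g_ZAR/g_HUF, so g_ZAR/g_HUF = 0.066184/0.06634 = 0.9976485.
The HUF side grows by 1 + 0.1036×45/360 = 1.012950.
Hence g_ZAR = 1.010568.
r = (1.010568 − 1)/(45/360) = 0.084544 → 8.45%.

8.45%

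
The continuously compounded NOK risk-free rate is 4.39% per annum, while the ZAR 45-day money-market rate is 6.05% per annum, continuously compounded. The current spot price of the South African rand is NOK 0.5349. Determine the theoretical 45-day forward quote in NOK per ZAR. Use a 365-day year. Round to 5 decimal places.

0.53381

T = 45/365 years.
Growth of 1 NOK over T: e^(0.0439×45/365) = 1.005427.
ZAR growth factor: e^(0.0605×45/365) = 1.0074868.
Forward (NOK per ZAR) = 0.5349 × 1.005427 / 1.0074868 = 0.5338064.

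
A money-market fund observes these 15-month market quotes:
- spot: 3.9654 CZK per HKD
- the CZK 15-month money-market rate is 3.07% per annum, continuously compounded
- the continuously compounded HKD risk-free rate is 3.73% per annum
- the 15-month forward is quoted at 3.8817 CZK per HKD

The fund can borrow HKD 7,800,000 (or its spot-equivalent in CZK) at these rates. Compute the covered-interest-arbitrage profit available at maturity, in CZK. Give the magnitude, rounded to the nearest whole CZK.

T = 15/12 years.
Route A — deposit HKD, sell forward: 7,800,000 × 1.047729037 × 3.8817 = CZK 31,722,364.46.
Route B — convert at spot, deposit CZK: 7,800,000 × 3.9654 × 1.0391208301 = CZK 32,140,131.97.
The quoted forward undervalues HKD, so borrow HKD, convert to CZK at spot, deposit the CZK at 3.07%, and buy HKD forward at 3.8817 to cover the loan.
Arbitrage profit = |31,722,364.46 − 32,140,131.97| = CZK 417,768.

CZK 417,768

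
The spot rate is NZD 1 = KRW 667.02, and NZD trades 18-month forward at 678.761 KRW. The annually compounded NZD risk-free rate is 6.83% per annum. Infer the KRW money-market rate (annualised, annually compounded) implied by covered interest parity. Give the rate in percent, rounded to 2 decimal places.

8.08%

T = 18/12 years.
CIP gives F = S · g_KRW/g_NZD, so g_KRW/g_NZD = 678.761/667.02 = 1.0176022.
The NZD side grows by (1 + 0.0683)^(18/12) = 1.1041799.
That pins the KRW growth at 1.1236159.
r = 1.1236159^(12/18) − 1 = 0.080800 → 8.08%.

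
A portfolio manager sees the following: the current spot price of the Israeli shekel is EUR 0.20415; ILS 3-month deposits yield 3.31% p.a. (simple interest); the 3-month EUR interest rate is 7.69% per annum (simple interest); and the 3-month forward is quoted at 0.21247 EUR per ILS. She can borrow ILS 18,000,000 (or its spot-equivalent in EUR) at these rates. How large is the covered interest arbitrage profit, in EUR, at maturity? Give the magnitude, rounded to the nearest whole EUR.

EUR 110,761

T = 3/12 years.
Invest the ILS and cover forward: 18,000,000 × 1.008275 × 0.21247 = EUR 3,856,107.41.
Convert at spot and invest in EUR: 18,000,000 × 0.20415 × 1.019225 = EUR 3,745,346.11.
The quoted forward overvalues ILS, so borrow EUR, buy ILS at spot, deposit the ILS at 3.31%, and sell the proceeds forward at 0.21247.
Arbitrage profit = |3,856,107.41 − 3,745,346.11| = EUR 110,761.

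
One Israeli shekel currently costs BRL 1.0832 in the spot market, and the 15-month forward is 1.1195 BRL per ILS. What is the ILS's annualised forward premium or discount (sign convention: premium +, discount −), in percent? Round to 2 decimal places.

T = 15/12 years.
Period premium: (1.1195 − 1.0832)/1.0832 = 0.0335118.
×(1/T) gives 2.68% p.a.

+2.68%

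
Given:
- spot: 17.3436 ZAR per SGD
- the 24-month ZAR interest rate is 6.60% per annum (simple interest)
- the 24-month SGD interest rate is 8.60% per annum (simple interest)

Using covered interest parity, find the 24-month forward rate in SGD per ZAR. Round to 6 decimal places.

0.059696

T = 2 years.
ZAR accumulates by 1 + 0.0660×2 = 1.132000.
Growth of 1 SGD over T: 1 + 0.0860×2 = 1.172000.
So F = 17.3436 × 1.132000 / 1.172000 = 16.75167 (ZAR/SGD).
Invert for SGD per ZAR: 1 / 16.75167 = 0.059696.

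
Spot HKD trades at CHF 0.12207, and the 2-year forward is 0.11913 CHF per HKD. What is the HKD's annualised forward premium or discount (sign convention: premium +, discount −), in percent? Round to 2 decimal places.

-1.20%

T = 2 years.
Period premium: (0.11913 − 0.12207)/0.12207 = -0.0240845.
Per annum: -0.0240845 / 2 = -0.012042 = -1.20%.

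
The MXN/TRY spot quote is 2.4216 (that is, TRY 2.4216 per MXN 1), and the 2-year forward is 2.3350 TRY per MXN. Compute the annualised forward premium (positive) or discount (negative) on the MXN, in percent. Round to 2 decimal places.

T = 2 years.
MXN trades forward at -3.57615% vs spot over the period.
×(1/T) gives -1.79% p.a.

-1.79%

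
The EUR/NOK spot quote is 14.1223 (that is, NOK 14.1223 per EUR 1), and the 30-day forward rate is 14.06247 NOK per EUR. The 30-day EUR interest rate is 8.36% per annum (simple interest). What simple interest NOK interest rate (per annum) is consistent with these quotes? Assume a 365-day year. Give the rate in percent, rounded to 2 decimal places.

T = 30/365 years.
F/S = 14.06247/14.1223 = 0.9957634 = (growth of NOK) / (growth of EUR).
The EUR side grows by 1 + 0.0836×30/365 = 1.0068712.
Hence g_NOK = 1.0026055.
(1.0026055 − 1)/T = 0.031700, i.e. 3.17%.

3.17%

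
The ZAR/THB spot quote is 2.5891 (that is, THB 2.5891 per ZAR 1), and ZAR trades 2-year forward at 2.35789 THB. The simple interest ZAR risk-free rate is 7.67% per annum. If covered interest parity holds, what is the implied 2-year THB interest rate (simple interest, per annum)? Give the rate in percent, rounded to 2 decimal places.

T = 2 years.
F/S = 2.35789/2.5891 = 0.9106987 = (growth of THB) / (growth of ZAR).
The ZAR side grows by 1 + 0.0767×2 = 1.153400.
So the THB growth factor = 1.0503999.
r = (1.0503999 − 1)/2 = 0.025200 → 2.52%.

2.52%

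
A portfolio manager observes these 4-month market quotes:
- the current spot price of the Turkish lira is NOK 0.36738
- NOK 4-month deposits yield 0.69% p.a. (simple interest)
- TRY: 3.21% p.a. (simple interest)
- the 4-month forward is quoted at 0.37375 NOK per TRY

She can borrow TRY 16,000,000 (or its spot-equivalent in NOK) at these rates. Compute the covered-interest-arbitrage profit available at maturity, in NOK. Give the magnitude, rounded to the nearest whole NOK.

T = 4/12 years.
Keep in TRY, deliver into the forward: 16,000,000·1.010700·0.37375 = NOK 6,043,986.00.
Swap to NOK now, deposit: 16,000,000·0.36738·1.002300 = NOK 5,891,599.58.
The quoted forward overvalues TRY, so borrow NOK, buy TRY at spot, deposit the TRY at 3.21%, and sell the proceeds forward at 0.37375.
Arbitrage profit = |6,043,986.00 − 5,891,599.58| = NOK 152,386.

NOK 152,386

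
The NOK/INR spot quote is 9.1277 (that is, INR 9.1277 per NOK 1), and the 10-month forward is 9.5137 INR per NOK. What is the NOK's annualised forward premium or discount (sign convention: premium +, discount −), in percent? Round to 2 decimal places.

+5.07%

T = 10/12 years.
(F − S)/S = (9.5137 − 9.1277)/9.1277 = 0.0422889.
×(1/T) gives 5.07% p.a.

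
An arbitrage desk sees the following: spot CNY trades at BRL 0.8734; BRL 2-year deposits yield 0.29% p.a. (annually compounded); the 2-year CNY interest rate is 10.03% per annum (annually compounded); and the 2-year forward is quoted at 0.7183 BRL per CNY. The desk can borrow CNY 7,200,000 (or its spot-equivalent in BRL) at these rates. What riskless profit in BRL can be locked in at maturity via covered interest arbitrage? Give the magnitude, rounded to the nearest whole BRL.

T = 2 years.
Keep in CNY, deliver into the forward: 7,200,000·1.21066009·0.7183 = BRL 6,261,243.43.
Swap to BRL now, deposit: 7,200,000·0.8734·1.00580841 = BRL 6,325,006.07.
The quoted forward undervalues CNY, so borrow CNY, convert to BRL at spot, deposit the BRL at 0.29%, and buy CNY forward at 0.7183 to cover the loan.
Profit = 6,325,006.07 − 6,261,243.43 = BRL 63,763.

BRL 63,763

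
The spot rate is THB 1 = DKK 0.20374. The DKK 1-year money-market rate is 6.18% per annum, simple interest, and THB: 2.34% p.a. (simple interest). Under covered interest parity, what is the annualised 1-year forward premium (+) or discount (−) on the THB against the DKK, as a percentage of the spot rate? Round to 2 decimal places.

+3.75%

T = 1 year.
F = S · g_DKK/g_THB = 0.20374 × 1.061800/1.023400 = 0.21138473.
(F − S)/S ÷ T = (0.21138473 − 0.20374)/0.20374/1 = 0.037522 → 3.75%.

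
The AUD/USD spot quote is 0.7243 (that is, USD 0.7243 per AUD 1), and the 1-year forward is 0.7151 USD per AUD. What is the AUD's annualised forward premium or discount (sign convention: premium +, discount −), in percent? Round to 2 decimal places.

-1.27%

T = 1 year.
(F − S)/S = (0.7151 − 0.7243)/0.7243 = -0.0127019.
Per annum: -0.0127019 / 1 = -0.012702 = -1.27%.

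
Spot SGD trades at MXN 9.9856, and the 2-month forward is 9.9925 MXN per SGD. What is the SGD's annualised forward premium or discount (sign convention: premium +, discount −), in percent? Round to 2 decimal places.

+0.41%

T = 2/12 years.
Period premium: (9.9925 − 9.9856)/9.9856 = 0.0006910.
Per annum: 0.0006910 / (2/12) = 0.004146 = 0.41%.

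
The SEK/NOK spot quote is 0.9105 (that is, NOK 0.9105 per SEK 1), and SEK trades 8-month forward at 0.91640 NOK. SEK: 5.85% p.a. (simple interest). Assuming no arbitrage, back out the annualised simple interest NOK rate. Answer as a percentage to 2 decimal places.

T = 8/12 years.
By CIP, F/S equals the NOK-to-SEK growth ratio: 0.9164/0.9105 = 1.0064800.
SEK growth factor: 1 + 0.0585×8/12 = 1.039000.
That pins the NOK growth at 1.0457327.
r = (1.0457327 − 1)/(8/12) = 0.068599 → 6.86%.

6.86%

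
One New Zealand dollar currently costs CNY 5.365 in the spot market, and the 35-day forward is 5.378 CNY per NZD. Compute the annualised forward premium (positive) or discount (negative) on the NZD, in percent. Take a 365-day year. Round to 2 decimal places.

+2.53%

T = 35/365 years.
NZD trades forward at +0.24231% vs spot over the period.
Annualise by dividing by T: 0.0024231 / (35/365) = 0.025269 → 2.53%.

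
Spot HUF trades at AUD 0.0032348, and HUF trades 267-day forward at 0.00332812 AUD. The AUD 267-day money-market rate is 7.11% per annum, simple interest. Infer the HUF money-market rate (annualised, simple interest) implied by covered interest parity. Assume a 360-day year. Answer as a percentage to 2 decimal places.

3.13%

T = 267/360 years.
F/S = 0.00332812/0.0032348 = 1.0288488 = (growth of AUD) / (growth of HUF).
The AUD side grows by 1 + 0.0711×267/360 = 1.0527325.
That pins the HUF growth at 1.023214.
(1.023214 − 1)/T = 0.031300, i.e. 3.13%.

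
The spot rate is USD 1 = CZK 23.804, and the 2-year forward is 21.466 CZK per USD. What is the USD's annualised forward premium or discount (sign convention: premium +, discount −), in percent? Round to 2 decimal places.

-4.91%

T = 2 years.
USD trades forward at -9.82188% vs spot over the period.
Annualise by dividing by T: -0.0982188 / 2 = -0.049109 → -4.91%.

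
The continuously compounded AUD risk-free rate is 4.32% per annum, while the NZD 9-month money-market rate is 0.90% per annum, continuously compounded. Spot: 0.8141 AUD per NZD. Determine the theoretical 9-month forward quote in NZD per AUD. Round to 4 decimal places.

T = 9/12 years.
Growth of 1 AUD over T: e^(0.0432×9/12) = 1.0329306.
NZD accumulates by e^(0.0090×9/12) = 1.0067728.
So F = 0.8141 × 1.0329306 / 1.0067728 = 0.8352518 (AUD/NZD).
Quoted the other way: 1/0.8352518 = 1.1972 NZD per AUD.

1.1972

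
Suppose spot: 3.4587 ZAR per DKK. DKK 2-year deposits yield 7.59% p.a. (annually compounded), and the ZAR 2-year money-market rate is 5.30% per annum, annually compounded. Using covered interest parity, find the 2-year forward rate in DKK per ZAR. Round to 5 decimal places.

T = 2 years.
ZAR accumulates by (1 + 0.0530)^2 = 1.108809.
DKK accumulates by (1 + 0.0759)^2 = 1.1575608.
So F = 3.4587 × 1.108809 / 1.1575608 = 3.313033 (ZAR/DKK).
Quoted the other way: 1/3.313033 = 0.30184 DKK per ZAR.

0.30184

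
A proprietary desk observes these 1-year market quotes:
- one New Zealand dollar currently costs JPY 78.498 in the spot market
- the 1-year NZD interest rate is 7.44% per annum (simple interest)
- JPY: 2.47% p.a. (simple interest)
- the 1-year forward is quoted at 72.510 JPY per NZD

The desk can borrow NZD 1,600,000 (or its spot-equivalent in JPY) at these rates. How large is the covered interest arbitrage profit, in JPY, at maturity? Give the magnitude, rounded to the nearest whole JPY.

T = 1 year.
Keep in NZD, deliver into the forward: 1,600,000·1.074400·72.510 = JPY 124,647,590.40.
Swap to JPY now, deposit: 1,600,000·78.498·1.024700 = JPY 128,699,040.96.
The quoted forward undervalues NZD, so borrow NZD, convert to JPY at spot, deposit the JPY at 2.47%, and buy NZD forward at 72.510 to cover the loan.
Profit = 128,699,040.96 − 124,647,590.40 = JPY 4,051,451.

JPY 4,051,451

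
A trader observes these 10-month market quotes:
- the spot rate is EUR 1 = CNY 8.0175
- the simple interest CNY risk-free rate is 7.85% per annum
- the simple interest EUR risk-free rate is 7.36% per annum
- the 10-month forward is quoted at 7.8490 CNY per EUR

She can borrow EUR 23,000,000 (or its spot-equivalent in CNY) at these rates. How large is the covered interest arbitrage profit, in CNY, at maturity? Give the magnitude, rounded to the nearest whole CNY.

T = 10/12 years.
Keep in EUR, deliver into the forward: 23,000,000·1.06133333333·7.8490 = CNY 191,599,322.67.
Swap to CNY now, deposit: 23,000,000·8.0175·1.06541666667 = CNY 196,465,496.88.
The quoted forward undervalues EUR, so borrow EUR, convert to CNY at spot, deposit the CNY at 7.85%, and buy EUR forward at 7.8490 to cover the loan.
Arbitrage profit = |191,599,322.67 − 196,465,496.88| = CNY 4,866,174.

CNY 4,866,174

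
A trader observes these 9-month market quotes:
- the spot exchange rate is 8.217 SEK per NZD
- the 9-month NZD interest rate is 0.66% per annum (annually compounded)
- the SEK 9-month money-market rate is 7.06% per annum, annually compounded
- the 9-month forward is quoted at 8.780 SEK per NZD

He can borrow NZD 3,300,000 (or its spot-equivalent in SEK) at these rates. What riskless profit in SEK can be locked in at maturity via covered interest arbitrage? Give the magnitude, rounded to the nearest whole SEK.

T = 9/12 years.
Invest the NZD and cover forward: 3,300,000 × 1.0049459274 × 8.780 = SEK 29,117,303.30.
Convert at spot and invest in SEK: 3,300,000 × 8.217 × 1.0524959402 = SEK 28,539,585.16.
The quoted forward overvalues NZD, so borrow SEK, buy NZD at spot, deposit the NZD at 0.66%, and sell the proceeds forward at 8.780.
Arbitrage profit = |29,117,303.30 − 28,539,585.16| = SEK 577,718.

SEK 577,718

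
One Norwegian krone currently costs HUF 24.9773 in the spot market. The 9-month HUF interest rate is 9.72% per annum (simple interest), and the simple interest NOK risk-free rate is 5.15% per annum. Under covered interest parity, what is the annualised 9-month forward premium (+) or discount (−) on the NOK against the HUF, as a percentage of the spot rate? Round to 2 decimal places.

+4.40%

T = 9/12 years.
No-arbitrage forward: 24.9773 × 1.072900 / 1.038625 = 25.8015599 HUF/NOK.
(F − S)/S ÷ T = (25.8015599 − 24.9773)/24.9773/(9/12) = 0.044000 → 4.40%.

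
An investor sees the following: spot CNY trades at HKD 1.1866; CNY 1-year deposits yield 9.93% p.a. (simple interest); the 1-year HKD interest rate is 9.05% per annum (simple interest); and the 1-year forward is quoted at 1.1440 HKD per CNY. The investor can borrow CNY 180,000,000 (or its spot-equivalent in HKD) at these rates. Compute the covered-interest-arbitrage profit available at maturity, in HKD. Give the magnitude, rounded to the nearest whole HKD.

T = 1 year.
Invest the CNY and cover forward: 180,000,000 × 1.099300 × 1.1440 = HKD 226,367,856.00.
Convert at spot and invest in HKD: 180,000,000 × 1.1866 × 1.090500 = HKD 232,917,714.00.
The quoted forward undervalues CNY, so borrow CNY, convert to HKD at spot, deposit the HKD at 9.05%, and buy CNY forward at 1.1440 to cover the loan.
Profit = 232,917,714.00 − 226,367,856.00 = HKD 6,549,858.

HKD 6,549,858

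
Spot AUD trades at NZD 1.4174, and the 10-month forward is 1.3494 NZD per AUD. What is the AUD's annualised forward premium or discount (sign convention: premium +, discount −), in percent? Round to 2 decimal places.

T = 10/12 years.
Period premium: (1.3494 − 1.4174)/1.4174 = -0.0479752.
Annualise by dividing by T: -0.0479752 / (10/12) = -0.057570 → -5.76%.

-5.76%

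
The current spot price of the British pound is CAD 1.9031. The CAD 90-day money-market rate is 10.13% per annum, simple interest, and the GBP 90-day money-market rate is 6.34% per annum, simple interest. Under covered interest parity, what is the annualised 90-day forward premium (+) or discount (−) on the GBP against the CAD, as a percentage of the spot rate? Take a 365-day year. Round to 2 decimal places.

T = 90/365 years.
No-arbitrage forward: 1.9031 × 1.0249781 / 1.0156329 = 1.9206111 CAD/GBP.
Annualised premium = (F − S)/S × (1/T) = (1.9206111 − 1.9031)/1.9031 ÷ (90/365) = 3.73%.

+3.73%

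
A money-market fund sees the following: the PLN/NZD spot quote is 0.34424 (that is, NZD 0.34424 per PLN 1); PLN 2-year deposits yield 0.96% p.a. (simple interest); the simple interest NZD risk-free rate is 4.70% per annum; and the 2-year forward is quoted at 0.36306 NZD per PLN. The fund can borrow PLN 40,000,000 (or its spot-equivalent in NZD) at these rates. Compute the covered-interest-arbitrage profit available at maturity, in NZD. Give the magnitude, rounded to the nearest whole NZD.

NZD 262,712

T = 2 years.
Invest the PLN and cover forward: 40,000,000 × 1.019200 × 0.36306 = NZD 14,801,230.08.
Convert at spot and invest in NZD: 40,000,000 × 0.34424 × 1.094000 = NZD 15,063,942.40.
The quoted forward undervalues PLN, so borrow PLN, convert to NZD at spot, deposit the NZD at 4.70%, and buy PLN forward at 0.36306 to cover the loan.
The gap between the two covered legs is NZD 262,712.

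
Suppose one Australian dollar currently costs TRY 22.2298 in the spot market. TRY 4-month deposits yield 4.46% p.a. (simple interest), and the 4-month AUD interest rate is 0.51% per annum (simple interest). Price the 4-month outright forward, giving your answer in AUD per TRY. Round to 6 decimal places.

T = 4/12 years.
TRY accumulates by 1 + 0.0446×4/12 = 1.0148667.
AUD accumulates by 1 + 0.0051×4/12 = 1.001700.
CIP: F = S · (grow TRY)/(grow AUD) = 22.2298 × 1.0148667/1.001700 = 22.52200 TRY per AUD.
Quoted the other way: 1/22.52200 = 0.044401 AUD per TRY.

0.044401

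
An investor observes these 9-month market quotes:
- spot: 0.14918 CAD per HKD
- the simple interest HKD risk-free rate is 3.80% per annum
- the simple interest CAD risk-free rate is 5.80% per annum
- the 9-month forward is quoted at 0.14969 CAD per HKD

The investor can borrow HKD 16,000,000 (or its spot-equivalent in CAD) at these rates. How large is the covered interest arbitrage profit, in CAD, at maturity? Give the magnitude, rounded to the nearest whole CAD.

T = 9/12 years.
Route A — deposit HKD, sell forward: 16,000,000 × 1.028500 × 0.14969 = CAD 2,463,298.64.
Route B — convert at spot, deposit CAD: 16,000,000 × 0.14918 × 1.043500 = CAD 2,490,709.28.
The quoted forward undervalues HKD, so borrow HKD, convert to CAD at spot, deposit the CAD at 5.80%, and buy HKD forward at 0.14969 to cover the loan.
The gap between the two covered legs is CAD 27,411.

CAD 27,411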